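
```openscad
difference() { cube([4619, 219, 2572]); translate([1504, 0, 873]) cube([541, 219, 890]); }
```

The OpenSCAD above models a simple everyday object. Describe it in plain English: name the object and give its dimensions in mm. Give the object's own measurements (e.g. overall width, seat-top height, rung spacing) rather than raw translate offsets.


A wall 4619 mm long (x), 219 mm thick (y), 2572 mm tall, with a rectangular window opening cut through it. The opening is 541 mm wide and 890 mm tall; its sill is at z = 873 mm and its near (−x) edge is 1504 mm from the wall's −x end. The opening passes through the full wall thickness.


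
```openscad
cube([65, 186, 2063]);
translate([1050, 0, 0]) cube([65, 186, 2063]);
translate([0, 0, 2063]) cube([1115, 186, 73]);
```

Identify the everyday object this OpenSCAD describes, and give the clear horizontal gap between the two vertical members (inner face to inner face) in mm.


A door frame. The clear opening width is 985 mm.

Two 2063 mm tall posts with a header on top — a door frame. The left jamb is 65 mm wide at x = 0; the right jamb starts at x = 1050. The clear opening is 1050 − 65 = 985 mm.


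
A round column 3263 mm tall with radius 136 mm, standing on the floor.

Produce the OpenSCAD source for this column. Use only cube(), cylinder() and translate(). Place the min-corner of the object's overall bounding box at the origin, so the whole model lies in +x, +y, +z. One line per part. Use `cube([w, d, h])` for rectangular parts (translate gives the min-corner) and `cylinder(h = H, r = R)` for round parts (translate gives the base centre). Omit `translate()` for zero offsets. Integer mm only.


translate([136, 136, 0]) cylinder(h = 3263, r = 136);


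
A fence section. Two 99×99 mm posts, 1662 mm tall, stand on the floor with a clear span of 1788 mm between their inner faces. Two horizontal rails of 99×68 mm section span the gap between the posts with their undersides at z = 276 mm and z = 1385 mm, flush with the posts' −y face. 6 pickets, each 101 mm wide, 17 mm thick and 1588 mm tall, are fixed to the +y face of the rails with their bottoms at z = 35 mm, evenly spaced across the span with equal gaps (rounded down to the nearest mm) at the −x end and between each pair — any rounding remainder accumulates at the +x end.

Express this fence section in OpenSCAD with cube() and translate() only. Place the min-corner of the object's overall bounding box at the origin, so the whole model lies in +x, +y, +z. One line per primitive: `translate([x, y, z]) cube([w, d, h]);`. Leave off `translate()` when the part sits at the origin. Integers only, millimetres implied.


cube([99, 99, 1662]);
translate([1887, 0, 0]) cube([99, 99, 1662]);
translate([99, 0, 276]) cube([1788, 99, 68]);
translate([99, 0, 1385]) cube([1788, 99, 68]);
translate([267, 99, 35]) cube([101, 17, 1588]);
translate([536, 99, 35]) cube([101, 17, 1588]);
translate([805, 99, 35]) cube([101, 17, 1588]);
translate([1074, 99, 35]) cube([101, 17, 1588]);
translate([1343, 99, 35]) cube([101, 17, 1588]);
translate([1612, 99, 35]) cube([101, 17, 1588]);


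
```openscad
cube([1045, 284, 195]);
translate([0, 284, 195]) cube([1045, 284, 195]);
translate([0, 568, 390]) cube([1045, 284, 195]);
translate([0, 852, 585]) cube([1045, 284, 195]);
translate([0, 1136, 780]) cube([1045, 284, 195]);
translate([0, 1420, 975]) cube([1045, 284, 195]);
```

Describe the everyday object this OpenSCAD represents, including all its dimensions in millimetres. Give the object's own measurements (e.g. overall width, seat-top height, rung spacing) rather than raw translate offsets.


A straight staircase of 6 solid steps. Each step is 1045 mm wide (x), 284 mm deep (y, the going) and 195 mm tall (the rise). The first step rests on the floor; each subsequent step sits one going further in +y and one rise higher in +z, directly behind and above the previous step with no overlap.


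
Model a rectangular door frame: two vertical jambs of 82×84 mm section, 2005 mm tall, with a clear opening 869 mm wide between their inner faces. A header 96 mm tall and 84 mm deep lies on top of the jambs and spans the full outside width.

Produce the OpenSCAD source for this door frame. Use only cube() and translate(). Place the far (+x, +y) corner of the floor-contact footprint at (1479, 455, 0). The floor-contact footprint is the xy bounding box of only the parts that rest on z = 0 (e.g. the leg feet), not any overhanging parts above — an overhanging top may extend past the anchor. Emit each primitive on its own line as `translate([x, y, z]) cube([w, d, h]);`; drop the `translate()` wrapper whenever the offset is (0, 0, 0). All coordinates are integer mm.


translate([446, 371, 0]) cube([82, 84, 2005]);
translate([1397, 371, 0]) cube([82, 84, 2005]);
translate([446, 371, 2005]) cube([1033, 84, 96]);


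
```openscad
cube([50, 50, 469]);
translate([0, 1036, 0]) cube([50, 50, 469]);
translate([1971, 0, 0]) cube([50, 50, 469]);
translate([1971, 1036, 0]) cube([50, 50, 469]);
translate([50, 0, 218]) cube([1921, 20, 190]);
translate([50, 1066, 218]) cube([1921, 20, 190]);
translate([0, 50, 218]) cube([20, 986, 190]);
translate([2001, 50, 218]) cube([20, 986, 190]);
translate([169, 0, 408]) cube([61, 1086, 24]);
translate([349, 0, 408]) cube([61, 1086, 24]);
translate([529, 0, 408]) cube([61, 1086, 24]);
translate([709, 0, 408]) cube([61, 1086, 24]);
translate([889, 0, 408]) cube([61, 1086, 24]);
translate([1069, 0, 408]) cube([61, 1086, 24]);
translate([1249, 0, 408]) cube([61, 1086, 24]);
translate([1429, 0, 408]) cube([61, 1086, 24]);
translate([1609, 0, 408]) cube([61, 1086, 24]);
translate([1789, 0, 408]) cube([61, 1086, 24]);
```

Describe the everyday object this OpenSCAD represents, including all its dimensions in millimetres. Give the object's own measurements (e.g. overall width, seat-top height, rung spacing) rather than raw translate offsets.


A bed frame 2021 mm long (x) by 1086 mm wide (y). Four 50×50 mm corner posts, 469 mm tall, at the corners of the footprint. Four rails of 20 mm thickness and 190 mm height run between adjacent posts with their undersides at z = 218 mm, their outer faces flush with the outside of the frame (the two x-running rails run between the posts' inner faces; the two y-running rails run between the posts' inner faces). 10 slats, each 61 mm wide (x) and 24 mm thick, lie across the top of the two x-running rails, running the full 1086 mm width of the frame in y; along x they sit between the end posts with a 119 mm gap after the −x posts and between neighbouring slats, leaving 121 mm before the +x posts.


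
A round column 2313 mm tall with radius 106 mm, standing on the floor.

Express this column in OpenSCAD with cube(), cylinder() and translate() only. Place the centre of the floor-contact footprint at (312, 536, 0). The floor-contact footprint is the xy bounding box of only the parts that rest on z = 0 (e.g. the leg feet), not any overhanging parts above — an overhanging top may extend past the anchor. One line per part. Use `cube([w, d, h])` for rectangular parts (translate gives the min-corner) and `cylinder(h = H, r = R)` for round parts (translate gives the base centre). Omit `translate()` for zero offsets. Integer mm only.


translate([312, 536, 0]) cylinder(h = 2313, r = 106);


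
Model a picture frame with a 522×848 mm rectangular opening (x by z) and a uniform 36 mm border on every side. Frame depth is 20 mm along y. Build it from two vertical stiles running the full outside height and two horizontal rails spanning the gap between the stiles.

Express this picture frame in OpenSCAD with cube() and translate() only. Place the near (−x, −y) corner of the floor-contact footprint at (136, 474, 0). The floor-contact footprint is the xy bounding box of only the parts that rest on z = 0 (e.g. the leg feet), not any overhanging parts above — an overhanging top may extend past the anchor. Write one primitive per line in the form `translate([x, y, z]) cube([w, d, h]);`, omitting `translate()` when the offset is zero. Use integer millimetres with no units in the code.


translate([136, 474, 0]) cube([36, 20, 920]);
translate([694, 474, 0]) cube([36, 20, 920]);
translate([172, 474, 0]) cube([522, 20, 36]);
translate([172, 474, 884]) cube([522, 20, 36]);


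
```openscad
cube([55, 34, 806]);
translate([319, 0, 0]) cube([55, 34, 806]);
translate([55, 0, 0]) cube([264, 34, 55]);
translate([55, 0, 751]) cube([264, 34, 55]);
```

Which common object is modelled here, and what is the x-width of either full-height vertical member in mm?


A picture frame. The border width is 55 mm.

Four thin pieces enclosing a rectangular opening — a picture frame. The two full-height stiles are 806 mm tall; the top rail sits at z = 751 and is 55 mm tall, so the border above the opening is 806 − 751 = 55 mm, matching the stile x-width.


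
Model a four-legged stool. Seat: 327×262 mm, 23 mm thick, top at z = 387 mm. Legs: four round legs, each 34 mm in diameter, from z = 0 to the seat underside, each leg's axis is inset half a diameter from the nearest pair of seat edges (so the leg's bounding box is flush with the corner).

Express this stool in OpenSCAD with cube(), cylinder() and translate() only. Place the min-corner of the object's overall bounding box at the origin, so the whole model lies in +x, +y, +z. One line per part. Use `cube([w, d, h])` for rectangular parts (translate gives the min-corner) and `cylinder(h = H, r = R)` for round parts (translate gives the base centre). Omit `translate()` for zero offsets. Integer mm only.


// leg_h = 387 - 23 = 364
translate([0, 0, 364]) cube([327, 262, 23]);
translate([17, 17, 0]) cylinder(h = 364, r = 17);
translate([310, 17, 0]) cylinder(h = 364, r = 17);
translate([17, 245, 0]) cylinder(h = 364, r = 17);
translate([310, 245, 0]) cylinder(h = 364, r = 17);


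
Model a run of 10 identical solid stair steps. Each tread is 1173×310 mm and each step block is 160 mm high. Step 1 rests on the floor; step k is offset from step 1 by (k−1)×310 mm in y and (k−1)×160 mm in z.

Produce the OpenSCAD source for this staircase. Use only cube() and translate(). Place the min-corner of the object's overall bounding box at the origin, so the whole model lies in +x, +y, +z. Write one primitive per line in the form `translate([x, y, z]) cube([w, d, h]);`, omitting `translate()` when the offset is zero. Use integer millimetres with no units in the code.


cube([1173, 310, 160]);
translate([0, 310, 160]) cube([1173, 310, 160]);
translate([0, 620, 320]) cube([1173, 310, 160]);
translate([0, 930, 480]) cube([1173, 310, 160]);
translate([0, 1240, 640]) cube([1173, 310, 160]);
translate([0, 1550, 800]) cube([1173, 310, 160]);
translate([0, 1860, 960]) cube([1173, 310, 160]);
translate([0, 2170, 1120]) cube([1173, 310, 160]);
translate([0, 2480, 1280]) cube([1173, 310, 160]);
translate([0, 2790, 1440]) cube([1173, 310, 160]);


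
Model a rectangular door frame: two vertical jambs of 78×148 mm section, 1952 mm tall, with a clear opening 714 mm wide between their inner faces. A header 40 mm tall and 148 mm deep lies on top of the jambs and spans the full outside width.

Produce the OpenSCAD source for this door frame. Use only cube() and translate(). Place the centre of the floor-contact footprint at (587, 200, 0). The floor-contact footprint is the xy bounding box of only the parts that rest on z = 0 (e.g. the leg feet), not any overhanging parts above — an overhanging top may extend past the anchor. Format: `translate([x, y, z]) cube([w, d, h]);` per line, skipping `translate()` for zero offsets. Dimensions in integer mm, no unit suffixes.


translate([152, 126, 0]) cube([78, 148, 1952]);
translate([944, 126, 0]) cube([78, 148, 1952]);
translate([152, 126, 1952]) cube([870, 148, 40]);


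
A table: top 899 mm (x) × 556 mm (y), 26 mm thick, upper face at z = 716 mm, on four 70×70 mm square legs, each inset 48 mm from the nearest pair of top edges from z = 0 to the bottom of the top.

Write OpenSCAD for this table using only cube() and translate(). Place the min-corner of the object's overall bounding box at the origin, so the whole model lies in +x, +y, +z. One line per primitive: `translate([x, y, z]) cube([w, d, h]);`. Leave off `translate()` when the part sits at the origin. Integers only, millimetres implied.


translate([0, 0, 690]) cube([899, 556, 26]);
translate([48, 48, 0]) cube([70, 70, 690]);
translate([781, 48, 0]) cube([70, 70, 690]);
translate([48, 438, 0]) cube([70, 70, 690]);
translate([781, 438, 0]) cube([70, 70, 690]);


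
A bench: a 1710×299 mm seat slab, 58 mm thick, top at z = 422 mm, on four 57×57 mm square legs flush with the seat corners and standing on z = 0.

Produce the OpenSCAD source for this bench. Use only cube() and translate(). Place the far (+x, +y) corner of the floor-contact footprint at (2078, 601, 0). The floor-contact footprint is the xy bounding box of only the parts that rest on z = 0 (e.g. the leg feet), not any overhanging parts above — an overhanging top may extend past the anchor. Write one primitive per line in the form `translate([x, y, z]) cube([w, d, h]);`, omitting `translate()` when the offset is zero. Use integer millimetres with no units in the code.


// leg_h = 422 − 58 = 364
translate([368, 302, 364]) cube([1710, 299, 58]);
translate([368, 302, 0]) cube([57, 57, 364]);
translate([368, 544, 0]) cube([57, 57, 364]);
translate([2021, 302, 0]) cube([57, 57, 364]);
translate([2021, 544, 0]) cube([57, 57, 364]);


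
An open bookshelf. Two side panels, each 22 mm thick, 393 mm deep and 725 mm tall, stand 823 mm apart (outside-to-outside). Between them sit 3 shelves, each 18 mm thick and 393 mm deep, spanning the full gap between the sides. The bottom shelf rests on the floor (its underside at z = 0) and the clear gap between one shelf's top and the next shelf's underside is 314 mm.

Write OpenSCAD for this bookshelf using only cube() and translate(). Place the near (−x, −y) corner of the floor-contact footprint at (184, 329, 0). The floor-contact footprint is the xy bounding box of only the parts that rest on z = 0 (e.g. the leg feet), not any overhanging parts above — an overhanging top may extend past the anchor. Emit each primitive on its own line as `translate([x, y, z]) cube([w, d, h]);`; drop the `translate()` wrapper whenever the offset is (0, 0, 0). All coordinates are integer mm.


translate([184, 329, 0]) cube([22, 393, 725]);
translate([985, 329, 0]) cube([22, 393, 725]);
translate([206, 329, 0]) cube([779, 393, 18]);
translate([206, 329, 332]) cube([779, 393, 18]);
translate([206, 329, 664]) cube([779, 393, 18]);


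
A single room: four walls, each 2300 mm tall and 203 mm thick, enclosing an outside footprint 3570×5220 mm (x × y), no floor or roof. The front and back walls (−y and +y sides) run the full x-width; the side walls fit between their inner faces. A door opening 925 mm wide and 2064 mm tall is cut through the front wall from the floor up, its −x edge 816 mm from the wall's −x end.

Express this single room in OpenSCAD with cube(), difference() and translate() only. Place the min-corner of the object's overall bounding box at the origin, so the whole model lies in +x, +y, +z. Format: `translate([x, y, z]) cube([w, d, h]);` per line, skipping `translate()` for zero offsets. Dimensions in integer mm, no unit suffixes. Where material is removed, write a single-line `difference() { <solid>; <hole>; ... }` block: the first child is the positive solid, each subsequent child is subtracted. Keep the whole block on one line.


difference() { cube([3570, 203, 2300]); translate([816, 0, 0]) cube([925, 203, 2064]); }
translate([0, 5017, 0]) cube([3570, 203, 2300]);
translate([0, 203, 0]) cube([203, 4814, 2300]);
translate([3367, 203, 0]) cube([203, 4814, 2300]);


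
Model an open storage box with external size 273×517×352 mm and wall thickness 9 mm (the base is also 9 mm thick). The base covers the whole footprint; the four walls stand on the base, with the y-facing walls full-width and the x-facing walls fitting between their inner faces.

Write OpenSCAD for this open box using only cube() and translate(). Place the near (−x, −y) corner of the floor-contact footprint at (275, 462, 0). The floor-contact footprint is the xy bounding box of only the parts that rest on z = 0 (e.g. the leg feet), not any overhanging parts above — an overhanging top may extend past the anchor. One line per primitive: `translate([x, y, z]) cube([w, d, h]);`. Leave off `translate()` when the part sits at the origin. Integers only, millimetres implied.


translate([275, 462, 0]) cube([273, 517, 9]);
translate([275, 462, 9]) cube([273, 9, 343]);
translate([275, 970, 9]) cube([273, 9, 343]);
translate([275, 471, 9]) cube([9, 499, 343]);
translate([539, 471, 9]) cube([9, 499, 343]);


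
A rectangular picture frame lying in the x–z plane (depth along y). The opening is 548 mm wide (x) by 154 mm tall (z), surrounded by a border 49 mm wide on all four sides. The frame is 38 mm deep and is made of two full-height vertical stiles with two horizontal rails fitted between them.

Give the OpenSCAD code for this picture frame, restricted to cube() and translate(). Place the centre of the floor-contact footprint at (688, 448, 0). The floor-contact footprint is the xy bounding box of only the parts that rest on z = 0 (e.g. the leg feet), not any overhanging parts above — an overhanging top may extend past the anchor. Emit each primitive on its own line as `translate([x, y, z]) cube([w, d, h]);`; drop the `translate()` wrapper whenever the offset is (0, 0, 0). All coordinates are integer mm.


translate([365, 429, 0]) cube([49, 38, 252]);
translate([962, 429, 0]) cube([49, 38, 252]);
translate([414, 429, 0]) cube([548, 38, 49]);
translate([414, 429, 203]) cube([548, 38, 49]);


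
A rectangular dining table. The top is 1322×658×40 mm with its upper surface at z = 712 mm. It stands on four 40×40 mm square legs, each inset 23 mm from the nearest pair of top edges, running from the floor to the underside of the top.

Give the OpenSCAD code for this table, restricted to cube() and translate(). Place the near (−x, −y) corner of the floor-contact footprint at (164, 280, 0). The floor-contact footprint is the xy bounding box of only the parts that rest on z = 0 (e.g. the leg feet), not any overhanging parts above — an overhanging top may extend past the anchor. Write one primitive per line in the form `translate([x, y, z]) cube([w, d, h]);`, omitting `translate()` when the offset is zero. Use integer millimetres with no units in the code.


translate([141, 257, 672]) cube([1322, 658, 40]);
translate([164, 280, 0]) cube([40, 40, 672]);
translate([1400, 280, 0]) cube([40, 40, 672]);
translate([164, 852, 0]) cube([40, 40, 672]);
translate([1400, 852, 0]) cube([40, 40, 672]);


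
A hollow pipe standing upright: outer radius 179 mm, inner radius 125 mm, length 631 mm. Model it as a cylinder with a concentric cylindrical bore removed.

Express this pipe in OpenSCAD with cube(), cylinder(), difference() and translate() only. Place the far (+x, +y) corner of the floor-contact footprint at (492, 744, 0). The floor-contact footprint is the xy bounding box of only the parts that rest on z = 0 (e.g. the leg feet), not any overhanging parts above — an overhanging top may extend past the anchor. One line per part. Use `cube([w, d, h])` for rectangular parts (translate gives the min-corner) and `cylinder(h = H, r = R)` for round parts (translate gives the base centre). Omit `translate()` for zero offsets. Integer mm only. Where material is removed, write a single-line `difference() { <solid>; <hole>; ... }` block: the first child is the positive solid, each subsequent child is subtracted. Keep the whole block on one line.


difference() { translate([313, 565, 0]) cylinder(h = 631, r = 179); translate([313, 565, 0]) cylinder(h = 631, r = 125); }


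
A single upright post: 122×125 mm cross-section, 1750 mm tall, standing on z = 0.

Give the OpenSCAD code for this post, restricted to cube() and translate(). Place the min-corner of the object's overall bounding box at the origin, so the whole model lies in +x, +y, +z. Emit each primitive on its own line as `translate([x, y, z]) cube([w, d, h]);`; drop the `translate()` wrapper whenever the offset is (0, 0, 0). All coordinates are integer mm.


cube([122, 125, 1750]);


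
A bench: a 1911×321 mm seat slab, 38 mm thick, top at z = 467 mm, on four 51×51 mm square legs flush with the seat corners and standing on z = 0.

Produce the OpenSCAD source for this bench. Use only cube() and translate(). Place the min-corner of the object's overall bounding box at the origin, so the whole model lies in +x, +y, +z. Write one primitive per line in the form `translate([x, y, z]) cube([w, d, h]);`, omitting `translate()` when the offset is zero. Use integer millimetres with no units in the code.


// leg_h = 467 − 38 = 429
translate([0, 0, 429]) cube([1911, 321, 38]);
cube([51, 51, 429]);
translate([0, 270, 0]) cube([51, 51, 429]);
translate([1860, 0, 0]) cube([51, 51, 429]);
translate([1860, 270, 0]) cube([51, 51, 429]);


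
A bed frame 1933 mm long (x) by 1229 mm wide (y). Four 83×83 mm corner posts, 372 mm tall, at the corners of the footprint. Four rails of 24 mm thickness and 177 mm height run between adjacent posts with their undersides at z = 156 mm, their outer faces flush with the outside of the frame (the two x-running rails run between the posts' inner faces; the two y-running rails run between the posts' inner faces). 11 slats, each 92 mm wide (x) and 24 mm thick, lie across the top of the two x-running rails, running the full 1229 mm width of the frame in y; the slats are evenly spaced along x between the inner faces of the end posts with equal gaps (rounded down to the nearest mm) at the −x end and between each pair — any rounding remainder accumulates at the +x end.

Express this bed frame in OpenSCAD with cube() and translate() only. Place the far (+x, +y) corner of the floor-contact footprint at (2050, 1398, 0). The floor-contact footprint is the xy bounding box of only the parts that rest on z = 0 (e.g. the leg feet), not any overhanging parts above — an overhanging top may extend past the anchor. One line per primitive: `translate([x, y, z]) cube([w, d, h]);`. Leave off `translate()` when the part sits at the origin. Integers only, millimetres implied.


// slat z = rail_z + rail_h = 156 + 177 = 333
// slat gap = ⌊(1767 − 11·92) / 12⌋ = 62
translate([117, 169, 0]) cube([83, 83, 372]);
translate([117, 1315, 0]) cube([83, 83, 372]);
translate([1967, 169, 0]) cube([83, 83, 372]);
translate([1967, 1315, 0]) cube([83, 83, 372]);
translate([200, 169, 156]) cube([1767, 24, 177]);
translate([200, 1374, 156]) cube([1767, 24, 177]);
translate([117, 252, 156]) cube([24, 1063, 177]);
translate([2026, 252, 156]) cube([24, 1063, 177]);
translate([262, 169, 333]) cube([92, 1229, 24]);
translate([416, 169, 333]) cube([92, 1229, 24]);
translate([570, 169, 333]) cube([92, 1229, 24]);
translate([724, 169, 333]) cube([92, 1229, 24]);
translate([878, 169, 333]) cube([92, 1229, 24]);
translate([1032, 169, 333]) cube([92, 1229, 24]);
translate([1186, 169, 333]) cube([92, 1229, 24]);
translate([1340, 169, 333]) cube([92, 1229, 24]);
translate([1494, 169, 333]) cube([92, 1229, 24]);
translate([1648, 169, 333]) cube([92, 1229, 24]);
translate([1802, 169, 333]) cube([92, 1229, 24]);


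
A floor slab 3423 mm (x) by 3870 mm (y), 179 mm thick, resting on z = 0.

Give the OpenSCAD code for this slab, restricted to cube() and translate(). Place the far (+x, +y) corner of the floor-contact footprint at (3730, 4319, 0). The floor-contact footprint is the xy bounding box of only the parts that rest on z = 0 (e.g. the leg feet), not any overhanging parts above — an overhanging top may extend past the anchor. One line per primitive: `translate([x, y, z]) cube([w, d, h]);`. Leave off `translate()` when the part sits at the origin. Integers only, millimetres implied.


translate([307, 449, 0]) cube([3423, 3870, 179]);


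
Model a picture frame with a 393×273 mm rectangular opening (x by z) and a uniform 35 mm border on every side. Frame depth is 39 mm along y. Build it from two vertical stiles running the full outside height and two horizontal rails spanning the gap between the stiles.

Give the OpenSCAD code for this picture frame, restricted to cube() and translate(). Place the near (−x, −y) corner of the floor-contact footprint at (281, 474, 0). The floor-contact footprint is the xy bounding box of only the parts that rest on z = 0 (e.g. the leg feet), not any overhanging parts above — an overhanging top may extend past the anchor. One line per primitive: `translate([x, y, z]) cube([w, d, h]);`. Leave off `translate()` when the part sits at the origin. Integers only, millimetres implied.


translate([281, 474, 0]) cube([35, 39, 343]);
translate([709, 474, 0]) cube([35, 39, 343]);
translate([316, 474, 0]) cube([393, 39, 35]);
translate([316, 474, 308]) cube([393, 39, 35]);


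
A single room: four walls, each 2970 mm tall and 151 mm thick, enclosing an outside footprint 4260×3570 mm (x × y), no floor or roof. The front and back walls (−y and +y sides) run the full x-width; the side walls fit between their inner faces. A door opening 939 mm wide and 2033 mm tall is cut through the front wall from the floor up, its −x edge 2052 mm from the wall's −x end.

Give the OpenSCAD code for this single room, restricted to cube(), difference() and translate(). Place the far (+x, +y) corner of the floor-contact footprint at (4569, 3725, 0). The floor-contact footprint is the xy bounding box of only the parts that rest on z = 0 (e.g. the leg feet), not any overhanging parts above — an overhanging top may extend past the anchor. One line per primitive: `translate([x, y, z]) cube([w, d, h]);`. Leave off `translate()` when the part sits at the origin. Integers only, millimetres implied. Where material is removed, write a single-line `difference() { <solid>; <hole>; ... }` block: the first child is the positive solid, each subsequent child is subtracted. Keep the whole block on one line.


difference() { translate([309, 155, 0]) cube([4260, 151, 2970]); translate([2361, 155, 0]) cube([939, 151, 2033]); }
translate([309, 3574, 0]) cube([4260, 151, 2970]);
translate([309, 306, 0]) cube([151, 3268, 2970]);
translate([4418, 306, 0]) cube([151, 3268, 2970]);


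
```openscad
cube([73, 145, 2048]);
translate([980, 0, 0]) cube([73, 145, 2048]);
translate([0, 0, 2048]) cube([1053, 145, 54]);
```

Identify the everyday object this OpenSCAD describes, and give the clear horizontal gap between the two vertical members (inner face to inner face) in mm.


A door frame. The clear opening width is 907 mm.

Two 2048 mm tall posts with a header on top — a door frame. The left jamb is 73 mm wide at x = 0; the right jamb starts at x = 980. The clear opening is 980 − 73 = 907 mm.


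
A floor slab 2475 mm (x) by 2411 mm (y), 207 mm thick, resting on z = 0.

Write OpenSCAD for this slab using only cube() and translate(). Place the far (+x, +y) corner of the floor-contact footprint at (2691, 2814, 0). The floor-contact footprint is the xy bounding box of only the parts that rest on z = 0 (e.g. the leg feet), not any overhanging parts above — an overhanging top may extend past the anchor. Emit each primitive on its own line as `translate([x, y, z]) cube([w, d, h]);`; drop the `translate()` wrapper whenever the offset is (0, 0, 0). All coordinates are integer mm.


translate([216, 403, 0]) cube([2475, 2411, 207]);


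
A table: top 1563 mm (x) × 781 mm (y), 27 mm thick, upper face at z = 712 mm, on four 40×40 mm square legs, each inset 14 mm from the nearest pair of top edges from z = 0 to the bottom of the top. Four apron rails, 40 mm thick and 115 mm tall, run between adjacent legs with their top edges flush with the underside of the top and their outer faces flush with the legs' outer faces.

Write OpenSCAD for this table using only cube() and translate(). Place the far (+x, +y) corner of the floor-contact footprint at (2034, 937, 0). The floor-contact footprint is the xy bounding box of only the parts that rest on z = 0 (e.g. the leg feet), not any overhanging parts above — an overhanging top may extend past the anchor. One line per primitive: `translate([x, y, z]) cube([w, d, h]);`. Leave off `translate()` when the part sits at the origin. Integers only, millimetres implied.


translate([485, 170, 685]) cube([1563, 781, 27]);
translate([499, 184, 0]) cube([40, 40, 685]);
translate([1994, 184, 0]) cube([40, 40, 685]);
translate([499, 897, 0]) cube([40, 40, 685]);
translate([1994, 897, 0]) cube([40, 40, 685]);
translate([539, 184, 570]) cube([1455, 40, 115]);
translate([539, 897, 570]) cube([1455, 40, 115]);
translate([499, 224, 570]) cube([40, 673, 115]);
translate([1994, 224, 570]) cube([40, 673, 115]);


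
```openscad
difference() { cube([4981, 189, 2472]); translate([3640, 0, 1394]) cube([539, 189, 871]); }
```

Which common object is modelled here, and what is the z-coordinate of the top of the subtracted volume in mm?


A wall with a window opening. The window head height is 2265 mm.

A wall with a rectangular opening subtracted — a window. Sill at z = 1394, opening 871 mm tall, so the head is at 1394 + 871 = 2265 mm.


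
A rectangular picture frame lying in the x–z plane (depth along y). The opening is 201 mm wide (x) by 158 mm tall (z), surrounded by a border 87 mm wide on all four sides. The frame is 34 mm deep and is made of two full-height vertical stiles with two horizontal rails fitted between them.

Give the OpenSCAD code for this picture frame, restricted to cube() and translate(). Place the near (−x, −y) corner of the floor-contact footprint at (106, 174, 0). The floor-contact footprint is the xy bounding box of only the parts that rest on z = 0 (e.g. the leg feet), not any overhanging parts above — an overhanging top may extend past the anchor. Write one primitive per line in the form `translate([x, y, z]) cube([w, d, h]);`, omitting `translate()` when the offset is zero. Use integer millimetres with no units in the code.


translate([106, 174, 0]) cube([87, 34, 332]);
translate([394, 174, 0]) cube([87, 34, 332]);
translate([193, 174, 0]) cube([201, 34, 87]);
translate([193, 174, 245]) cube([201, 34, 87]);


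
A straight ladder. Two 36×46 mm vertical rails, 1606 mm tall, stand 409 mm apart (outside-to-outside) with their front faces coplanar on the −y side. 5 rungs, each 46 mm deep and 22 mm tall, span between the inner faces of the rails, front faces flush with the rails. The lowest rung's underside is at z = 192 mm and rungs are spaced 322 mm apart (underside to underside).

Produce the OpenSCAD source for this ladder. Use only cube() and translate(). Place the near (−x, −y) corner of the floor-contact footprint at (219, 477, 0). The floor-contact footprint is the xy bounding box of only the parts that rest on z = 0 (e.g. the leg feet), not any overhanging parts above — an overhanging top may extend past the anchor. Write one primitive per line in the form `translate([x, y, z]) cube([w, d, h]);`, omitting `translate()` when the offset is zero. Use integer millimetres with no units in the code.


translate([219, 477, 0]) cube([36, 46, 1606]);
translate([592, 477, 0]) cube([36, 46, 1606]);
translate([255, 477, 192]) cube([337, 46, 22]);
translate([255, 477, 514]) cube([337, 46, 22]);
translate([255, 477, 836]) cube([337, 46, 22]);
translate([255, 477, 1158]) cube([337, 46, 22]);
translate([255, 477, 1480]) cube([337, 46, 22]);


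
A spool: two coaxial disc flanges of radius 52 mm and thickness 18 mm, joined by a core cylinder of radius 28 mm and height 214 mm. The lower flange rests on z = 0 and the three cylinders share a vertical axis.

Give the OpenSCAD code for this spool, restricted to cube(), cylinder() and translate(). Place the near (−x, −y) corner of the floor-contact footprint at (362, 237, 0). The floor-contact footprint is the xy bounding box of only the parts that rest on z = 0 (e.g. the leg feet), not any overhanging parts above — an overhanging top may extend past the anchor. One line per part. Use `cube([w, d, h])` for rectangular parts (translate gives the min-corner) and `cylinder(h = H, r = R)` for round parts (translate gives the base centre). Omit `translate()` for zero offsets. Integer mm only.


translate([414, 289, 0]) cylinder(h = 18, r = 52);
translate([414, 289, 18]) cylinder(h = 214, r = 28);
translate([414, 289, 232]) cylinder(h = 18, r = 52);


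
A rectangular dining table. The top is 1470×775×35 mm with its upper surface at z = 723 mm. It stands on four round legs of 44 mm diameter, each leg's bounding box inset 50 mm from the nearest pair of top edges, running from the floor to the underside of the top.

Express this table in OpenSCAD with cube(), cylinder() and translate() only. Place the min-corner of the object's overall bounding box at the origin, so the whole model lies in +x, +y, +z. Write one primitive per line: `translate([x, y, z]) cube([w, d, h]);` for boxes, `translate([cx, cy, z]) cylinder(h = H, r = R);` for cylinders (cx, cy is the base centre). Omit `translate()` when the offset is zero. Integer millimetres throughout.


translate([0, 0, 688]) cube([1470, 775, 35]);
translate([72, 72, 0]) cylinder(h = 688, r = 22);
translate([1398, 72, 0]) cylinder(h = 688, r = 22);
translate([72, 703, 0]) cylinder(h = 688, r = 22);
translate([1398, 703, 0]) cylinder(h = 688, r = 22);


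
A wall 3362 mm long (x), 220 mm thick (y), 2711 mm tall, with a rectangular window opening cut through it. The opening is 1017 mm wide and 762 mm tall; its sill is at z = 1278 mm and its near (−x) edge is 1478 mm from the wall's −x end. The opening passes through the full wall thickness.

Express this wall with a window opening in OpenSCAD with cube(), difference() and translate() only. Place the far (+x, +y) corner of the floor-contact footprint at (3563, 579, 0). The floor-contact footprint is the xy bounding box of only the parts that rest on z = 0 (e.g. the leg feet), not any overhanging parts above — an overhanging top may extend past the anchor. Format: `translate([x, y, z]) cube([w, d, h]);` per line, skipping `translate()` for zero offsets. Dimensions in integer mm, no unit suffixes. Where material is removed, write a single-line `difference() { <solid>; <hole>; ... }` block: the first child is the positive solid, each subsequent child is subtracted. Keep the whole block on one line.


difference() { translate([201, 359, 0]) cube([3362, 220, 2711]); translate([1679, 359, 1278]) cube([1017, 220, 762]); }


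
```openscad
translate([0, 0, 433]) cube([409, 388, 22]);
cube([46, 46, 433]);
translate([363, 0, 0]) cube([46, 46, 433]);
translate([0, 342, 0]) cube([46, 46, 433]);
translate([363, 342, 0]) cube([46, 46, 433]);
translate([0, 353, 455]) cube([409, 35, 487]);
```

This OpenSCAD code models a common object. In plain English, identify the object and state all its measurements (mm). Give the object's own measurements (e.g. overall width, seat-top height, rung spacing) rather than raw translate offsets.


A chair. The seat is a 409×388×22 mm slab with its top at z = 455 mm, on four 46×46 mm corner legs (flush with the seat edges, standing on z = 0). A flat backrest 35 mm thick, 487 mm tall, spans the full seat width and rises from the seat top along its +y edge, rear face flush with the rear of the seat.


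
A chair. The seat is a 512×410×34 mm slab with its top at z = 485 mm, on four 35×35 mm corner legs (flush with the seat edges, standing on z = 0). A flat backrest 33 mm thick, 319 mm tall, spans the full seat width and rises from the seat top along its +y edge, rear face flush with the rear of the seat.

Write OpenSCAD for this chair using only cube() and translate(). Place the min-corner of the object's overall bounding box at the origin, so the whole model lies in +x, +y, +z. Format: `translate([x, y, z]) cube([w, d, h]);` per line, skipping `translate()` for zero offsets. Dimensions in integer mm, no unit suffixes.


// leg_h = 485 - 34 = 451
translate([0, 0, 451]) cube([512, 410, 34]);
cube([35, 35, 451]);
translate([477, 0, 0]) cube([35, 35, 451]);
translate([0, 375, 0]) cube([35, 35, 451]);
translate([477, 375, 0]) cube([35, 35, 451]);
translate([0, 377, 485]) cube([512, 33, 319]);


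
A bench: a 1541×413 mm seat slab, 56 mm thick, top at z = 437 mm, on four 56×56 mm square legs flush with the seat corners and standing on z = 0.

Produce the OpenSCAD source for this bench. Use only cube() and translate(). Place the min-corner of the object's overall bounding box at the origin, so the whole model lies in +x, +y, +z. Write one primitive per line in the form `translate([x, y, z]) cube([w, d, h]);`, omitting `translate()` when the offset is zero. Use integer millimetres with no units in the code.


// leg_h = 437 − 56 = 381
translate([0, 0, 381]) cube([1541, 413, 56]);
cube([56, 56, 381]);
translate([0, 357, 0]) cube([56, 56, 381]);
translate([1485, 0, 0]) cube([56, 56, 381]);
translate([1485, 357, 0]) cube([56, 56, 381]);


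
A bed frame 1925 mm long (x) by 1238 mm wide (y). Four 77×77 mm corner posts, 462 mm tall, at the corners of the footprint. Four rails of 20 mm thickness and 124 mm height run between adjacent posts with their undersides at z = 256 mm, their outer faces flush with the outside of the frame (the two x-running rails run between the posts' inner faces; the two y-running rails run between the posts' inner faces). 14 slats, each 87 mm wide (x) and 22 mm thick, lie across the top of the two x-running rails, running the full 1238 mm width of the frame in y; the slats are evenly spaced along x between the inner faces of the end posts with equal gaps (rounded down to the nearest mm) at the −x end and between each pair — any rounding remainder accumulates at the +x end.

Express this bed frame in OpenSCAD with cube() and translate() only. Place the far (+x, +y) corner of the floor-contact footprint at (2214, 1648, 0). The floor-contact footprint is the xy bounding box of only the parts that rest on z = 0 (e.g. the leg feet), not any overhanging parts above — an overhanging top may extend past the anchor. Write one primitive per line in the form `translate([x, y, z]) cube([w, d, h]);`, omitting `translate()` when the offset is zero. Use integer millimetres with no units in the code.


translate([289, 410, 0]) cube([77, 77, 462]);
translate([289, 1571, 0]) cube([77, 77, 462]);
translate([2137, 410, 0]) cube([77, 77, 462]);
translate([2137, 1571, 0]) cube([77, 77, 462]);
translate([366, 410, 256]) cube([1771, 20, 124]);
translate([366, 1628, 256]) cube([1771, 20, 124]);
translate([289, 487, 256]) cube([20, 1084, 124]);
translate([2194, 487, 256]) cube([20, 1084, 124]);
translate([402, 410, 380]) cube([87, 1238, 22]);
translate([525, 410, 380]) cube([87, 1238, 22]);
translate([648, 410, 380]) cube([87, 1238, 22]);
translate([771, 410, 380]) cube([87, 1238, 22]);
translate([894, 410, 380]) cube([87, 1238, 22]);
translate([1017, 410, 380]) cube([87, 1238, 22]);
translate([1140, 410, 380]) cube([87, 1238, 22]);
translate([1263, 410, 380]) cube([87, 1238, 22]);
translate([1386, 410, 380]) cube([87, 1238, 22]);
translate([1509, 410, 380]) cube([87, 1238, 22]);
translate([1632, 410, 380]) cube([87, 1238, 22]);
translate([1755, 410, 380]) cube([87, 1238, 22]);
translate([1878, 410, 380]) cube([87, 1238, 22]);
translate([2001, 410, 380]) cube([87, 1238, 22]);


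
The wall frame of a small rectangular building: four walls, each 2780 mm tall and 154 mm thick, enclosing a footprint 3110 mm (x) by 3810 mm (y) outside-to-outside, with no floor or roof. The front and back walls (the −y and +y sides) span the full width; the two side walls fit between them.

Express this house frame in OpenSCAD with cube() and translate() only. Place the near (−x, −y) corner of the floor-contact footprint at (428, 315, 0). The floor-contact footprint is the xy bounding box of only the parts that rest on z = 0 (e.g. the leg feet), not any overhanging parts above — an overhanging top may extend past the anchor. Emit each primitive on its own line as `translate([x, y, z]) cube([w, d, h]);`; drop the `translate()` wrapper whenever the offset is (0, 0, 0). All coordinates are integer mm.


translate([428, 315, 0]) cube([3110, 154, 2780]);
translate([428, 3971, 0]) cube([3110, 154, 2780]);
translate([428, 469, 0]) cube([154, 3502, 2780]);
translate([3384, 469, 0]) cube([154, 3502, 2780]);
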